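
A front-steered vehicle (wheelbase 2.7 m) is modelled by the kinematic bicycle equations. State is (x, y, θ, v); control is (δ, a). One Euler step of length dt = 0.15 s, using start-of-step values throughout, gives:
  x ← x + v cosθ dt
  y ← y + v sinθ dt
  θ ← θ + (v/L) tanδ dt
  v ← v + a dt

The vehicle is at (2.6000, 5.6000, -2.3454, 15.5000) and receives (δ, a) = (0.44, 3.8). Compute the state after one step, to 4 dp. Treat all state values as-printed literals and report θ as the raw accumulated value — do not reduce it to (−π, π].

(0.9738, 3.9383, -1.9400, 16.0700)

x' = 2.6000 + 15.5000·cos(-2.3454)·0.15 = 0.9738
y' = 5.6000 + 15.5000·sin(-2.3454)·0.15 = 3.9383
θ' = -2.3454 + (15.5000/2.7)·tan(0.44)·0.15 = -1.9400
v' = 15.5000 + 3.8000·0.15 = 16.0700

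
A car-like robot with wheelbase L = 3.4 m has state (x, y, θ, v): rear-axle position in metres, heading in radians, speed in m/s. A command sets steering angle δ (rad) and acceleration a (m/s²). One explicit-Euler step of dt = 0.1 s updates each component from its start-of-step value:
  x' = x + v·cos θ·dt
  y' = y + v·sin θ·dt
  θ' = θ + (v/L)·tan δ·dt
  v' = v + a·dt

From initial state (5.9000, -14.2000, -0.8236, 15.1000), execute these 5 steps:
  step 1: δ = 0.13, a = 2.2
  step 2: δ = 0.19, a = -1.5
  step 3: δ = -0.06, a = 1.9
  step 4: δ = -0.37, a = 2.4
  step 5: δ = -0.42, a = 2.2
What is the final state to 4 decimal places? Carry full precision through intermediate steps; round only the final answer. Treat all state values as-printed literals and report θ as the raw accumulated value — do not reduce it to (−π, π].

(11.3734, -19.5213, -1.0858, 15.8200)

after step 1 (δ=0.13, a=2.2): (6.926173, -15.307732, -0.765537, 15.320000)
after step 2 (δ=0.19, a=-1.5): (8.030760, -16.369292, -0.678880, 15.170000)
after step 3 (δ=-0.06, a=1.9): (9.211406, -17.321849, -0.705683, 15.360000)
after step 4 (δ=-0.37, a=2.4): (10.380561, -18.318028, -0.880906, 15.600000)
after step 5 (δ=-0.42, a=2.2): (11.373427, -19.521281, -1.085804, 15.820000)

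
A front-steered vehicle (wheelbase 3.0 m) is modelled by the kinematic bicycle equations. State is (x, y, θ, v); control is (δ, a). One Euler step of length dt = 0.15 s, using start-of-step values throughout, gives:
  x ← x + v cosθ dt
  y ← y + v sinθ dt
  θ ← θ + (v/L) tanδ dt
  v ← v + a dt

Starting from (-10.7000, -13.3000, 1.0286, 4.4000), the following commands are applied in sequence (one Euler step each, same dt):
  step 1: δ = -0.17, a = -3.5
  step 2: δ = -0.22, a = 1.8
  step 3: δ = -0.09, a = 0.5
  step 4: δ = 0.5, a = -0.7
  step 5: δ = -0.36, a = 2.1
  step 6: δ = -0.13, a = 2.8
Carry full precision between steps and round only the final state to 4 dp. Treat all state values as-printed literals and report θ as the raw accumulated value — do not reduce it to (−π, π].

(-8.6112, -10.1562, 0.9377, 4.8500)

after step 1 (δ=-0.17, a=-3.5): (-10.359428, -12.734659, 0.990835, 3.875000)
after step 2 (δ=-0.22, a=1.8): (-10.040908, -12.248453, 0.947509, 4.145000)
after step 3 (δ=-0.09, a=0.5): (-9.677988, -11.743614, 0.928806, 4.220000)
after step 4 (δ=0.5, a=-0.7): (-9.298953, -11.236641, 1.044076, 4.115000)
after step 5 (δ=-0.36, a=2.1): (-8.988661, -10.703052, 0.966631, 4.430000)
after step 6 (δ=-0.13, a=2.8): (-8.611175, -10.156184, 0.937673, 4.850000)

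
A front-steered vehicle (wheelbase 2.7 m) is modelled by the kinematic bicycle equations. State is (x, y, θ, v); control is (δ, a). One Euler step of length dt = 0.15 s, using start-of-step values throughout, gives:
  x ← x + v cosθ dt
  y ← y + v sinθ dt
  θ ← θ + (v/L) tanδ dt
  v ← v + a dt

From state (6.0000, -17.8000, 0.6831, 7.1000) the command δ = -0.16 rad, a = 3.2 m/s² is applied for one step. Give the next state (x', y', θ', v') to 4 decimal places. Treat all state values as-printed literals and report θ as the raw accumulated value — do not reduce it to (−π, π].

x' = 6.0000 + 7.1000·cos(0.6831)·0.15 = 6.8260
y' = -17.8000 + 7.1000·sin(0.6831)·0.15 = -17.1278
θ' = 0.6831 + (7.1000/2.7)·tan(-0.16)·0.15 = 0.6194
v' = 7.1000 + 3.2000·0.15 = 7.5800

(6.8260, -17.1278, 0.6194, 7.5800)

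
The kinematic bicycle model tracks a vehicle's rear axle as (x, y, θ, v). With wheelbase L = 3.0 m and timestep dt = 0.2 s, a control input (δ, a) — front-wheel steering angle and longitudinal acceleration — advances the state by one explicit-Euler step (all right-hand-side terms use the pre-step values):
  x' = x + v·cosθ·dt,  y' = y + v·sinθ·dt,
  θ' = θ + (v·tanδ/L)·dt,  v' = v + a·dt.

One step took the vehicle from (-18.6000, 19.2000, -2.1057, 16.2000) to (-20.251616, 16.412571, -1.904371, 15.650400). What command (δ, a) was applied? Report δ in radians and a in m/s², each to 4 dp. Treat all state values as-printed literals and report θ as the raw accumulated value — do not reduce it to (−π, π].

a = (v'−v)/dt = (-0.549600)/0.2 = -2.7480
Δθ = θ'−θ = 0.201329;  (v·dt/L) = 16.2000·0.2/3.0 = 1.080000
tan δ = Δθ·L/(v·dt) = 0.186416  →  δ = 0.1843

δ = 0.1843, a = -2.7480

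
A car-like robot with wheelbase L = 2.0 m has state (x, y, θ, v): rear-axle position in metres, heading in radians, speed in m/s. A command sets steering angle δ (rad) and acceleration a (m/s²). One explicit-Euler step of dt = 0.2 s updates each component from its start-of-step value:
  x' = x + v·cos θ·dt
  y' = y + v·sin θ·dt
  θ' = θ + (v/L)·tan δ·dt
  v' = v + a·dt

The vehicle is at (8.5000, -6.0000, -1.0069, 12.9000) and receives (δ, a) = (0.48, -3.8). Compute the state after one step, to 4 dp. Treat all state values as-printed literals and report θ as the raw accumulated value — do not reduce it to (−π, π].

x' = 8.5000 + 12.9000·cos(-1.0069)·0.2 = 9.8790
y' = -6.0000 + 12.9000·sin(-1.0069)·0.2 = -8.1806
θ' = -1.0069 + (12.9000/2.0)·tan(0.48)·0.2 = -0.3353
v' = 12.9000 − 3.8000·0.2 = 12.1400

(9.8790, -8.1806, -0.3353, 12.1400)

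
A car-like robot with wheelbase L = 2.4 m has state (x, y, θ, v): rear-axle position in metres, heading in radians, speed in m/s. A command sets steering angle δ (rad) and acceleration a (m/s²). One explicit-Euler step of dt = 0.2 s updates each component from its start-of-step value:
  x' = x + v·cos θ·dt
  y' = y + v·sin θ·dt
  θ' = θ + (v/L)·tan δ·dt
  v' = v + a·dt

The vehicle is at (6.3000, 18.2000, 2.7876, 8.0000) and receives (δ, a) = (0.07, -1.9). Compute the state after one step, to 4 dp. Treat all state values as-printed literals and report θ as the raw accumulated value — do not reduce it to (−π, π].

x' = 6.3000 + 8.0000·cos(2.7876)·0.2 = 4.7992
y' = 18.2000 + 8.0000·sin(2.7876)·0.2 = 18.7546
θ' = 2.7876 + (8.0000/2.4)·tan(0.07)·0.2 = 2.8343
v' = 8.0000 − 1.9000·0.2 = 7.6200

(4.7992, 18.7546, 2.8343, 7.6200)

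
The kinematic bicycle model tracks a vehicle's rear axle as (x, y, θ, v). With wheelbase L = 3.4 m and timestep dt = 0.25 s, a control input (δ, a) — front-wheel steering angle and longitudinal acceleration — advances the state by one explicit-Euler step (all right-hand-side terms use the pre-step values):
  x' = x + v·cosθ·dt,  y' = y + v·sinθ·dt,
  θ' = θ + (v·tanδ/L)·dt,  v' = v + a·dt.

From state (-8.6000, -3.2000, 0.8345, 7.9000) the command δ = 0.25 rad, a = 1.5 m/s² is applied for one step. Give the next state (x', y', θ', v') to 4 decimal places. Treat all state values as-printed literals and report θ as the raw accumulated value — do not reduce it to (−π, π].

x' = -8.6000 + 7.9000·cos(0.8345)·0.25 = -7.2737
y' = -3.2000 + 7.9000·sin(0.8345)·0.25 = -1.7366
θ' = 0.8345 + (7.9000/3.4)·tan(0.25)·0.25 = 0.9828
v' = 7.9000 + 1.5000·0.25 = 8.2750

(-7.2737, -1.7366, 0.9828, 8.2750)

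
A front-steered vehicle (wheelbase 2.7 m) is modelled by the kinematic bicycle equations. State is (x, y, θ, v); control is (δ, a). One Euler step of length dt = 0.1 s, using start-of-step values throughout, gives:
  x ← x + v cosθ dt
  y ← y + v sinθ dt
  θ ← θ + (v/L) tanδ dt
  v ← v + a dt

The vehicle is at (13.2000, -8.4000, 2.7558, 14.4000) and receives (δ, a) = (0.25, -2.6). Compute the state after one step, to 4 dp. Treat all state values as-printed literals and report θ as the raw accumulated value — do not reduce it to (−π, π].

x' = 13.2000 + 14.4000·cos(2.7558)·0.1 = 11.8658
y' = -8.4000 + 14.4000·sin(2.7558)·0.1 = -7.8581
θ' = 2.7558 + (14.4000/2.7)·tan(0.25)·0.1 = 2.8920
v' = 14.4000 − 2.6000·0.1 = 14.1400

(11.8658, -7.8581, 2.8920, 14.1400)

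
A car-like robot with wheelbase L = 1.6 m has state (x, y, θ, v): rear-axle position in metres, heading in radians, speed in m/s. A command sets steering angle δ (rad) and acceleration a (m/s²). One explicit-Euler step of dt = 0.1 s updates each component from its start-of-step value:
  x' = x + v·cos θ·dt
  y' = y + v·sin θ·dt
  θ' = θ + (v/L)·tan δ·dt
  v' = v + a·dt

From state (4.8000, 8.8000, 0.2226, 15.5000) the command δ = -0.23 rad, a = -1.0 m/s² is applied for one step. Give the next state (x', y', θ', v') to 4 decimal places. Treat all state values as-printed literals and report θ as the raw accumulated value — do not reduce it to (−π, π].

x' = 4.8000 + 15.5000·cos(0.2226)·0.1 = 6.3118
y' = 8.8000 + 15.5000·sin(0.2226)·0.1 = 9.1422
θ' = 0.2226 + (15.5000/1.6)·tan(-0.23)·0.1 = -0.0042
v' = 15.5000 − 1.0000·0.1 = 15.4000

(6.3118, 9.1422, -0.0042, 15.4000)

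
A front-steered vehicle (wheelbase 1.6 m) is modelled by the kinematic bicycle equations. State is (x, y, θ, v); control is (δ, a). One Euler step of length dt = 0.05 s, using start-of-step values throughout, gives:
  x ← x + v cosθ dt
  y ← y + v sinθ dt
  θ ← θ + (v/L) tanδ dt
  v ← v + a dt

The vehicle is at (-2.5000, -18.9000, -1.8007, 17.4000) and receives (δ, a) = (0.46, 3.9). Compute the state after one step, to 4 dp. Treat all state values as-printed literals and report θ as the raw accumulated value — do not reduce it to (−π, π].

x' = -2.5000 + 17.4000·cos(-1.8007)·0.05 = -2.6983
y' = -18.9000 + 17.4000·sin(-1.8007)·0.05 = -19.7471
θ' = -1.8007 + (17.4000/1.6)·tan(0.46)·0.05 = -1.5313
v' = 17.4000 + 3.9000·0.05 = 17.5950

(-2.6983, -19.7471, -1.5313, 17.5950)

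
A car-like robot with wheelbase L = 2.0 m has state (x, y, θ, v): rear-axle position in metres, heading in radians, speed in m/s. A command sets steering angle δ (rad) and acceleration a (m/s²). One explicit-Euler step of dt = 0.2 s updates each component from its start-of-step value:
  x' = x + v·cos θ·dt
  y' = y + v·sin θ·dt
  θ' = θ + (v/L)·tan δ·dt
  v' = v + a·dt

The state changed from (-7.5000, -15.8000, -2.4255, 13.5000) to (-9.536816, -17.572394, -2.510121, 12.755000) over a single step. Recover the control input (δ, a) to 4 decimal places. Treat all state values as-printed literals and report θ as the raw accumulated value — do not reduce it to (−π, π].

δ = -0.0626, a = -3.7250

a = (v'−v)/dt = (-0.745000)/0.2 = -3.7250
Δθ = θ'−θ = -0.084621;  (v·dt/L) = 13.5000·0.2/2.0 = 1.350000
tan δ = Δθ·L/(v·dt) = -0.062682  →  δ = -0.0626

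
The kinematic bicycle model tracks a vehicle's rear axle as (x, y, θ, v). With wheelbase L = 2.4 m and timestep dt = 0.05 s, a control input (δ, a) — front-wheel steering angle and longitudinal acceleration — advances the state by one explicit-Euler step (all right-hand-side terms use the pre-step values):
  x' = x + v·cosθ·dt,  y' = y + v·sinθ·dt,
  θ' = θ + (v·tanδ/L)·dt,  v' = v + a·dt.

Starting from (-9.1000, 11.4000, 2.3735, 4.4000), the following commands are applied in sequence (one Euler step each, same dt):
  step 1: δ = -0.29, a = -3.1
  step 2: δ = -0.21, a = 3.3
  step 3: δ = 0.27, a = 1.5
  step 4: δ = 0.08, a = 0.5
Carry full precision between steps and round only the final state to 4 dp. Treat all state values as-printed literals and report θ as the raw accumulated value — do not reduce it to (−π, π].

after step 1 (δ=-0.29, a=-3.1): (-9.258232, 11.552848, 2.346145, 4.245000)
after step 2 (δ=-0.21, a=3.3): (-9.406800, 11.704432, 2.327296, 4.410000)
after step 3 (δ=0.27, a=1.5): (-9.558147, 11.864789, 2.352723, 4.485000)
after step 4 (δ=0.08, a=0.5): (-9.716164, 12.023908, 2.360214, 4.510000)

(-9.7162, 12.0239, 2.3602, 4.5100)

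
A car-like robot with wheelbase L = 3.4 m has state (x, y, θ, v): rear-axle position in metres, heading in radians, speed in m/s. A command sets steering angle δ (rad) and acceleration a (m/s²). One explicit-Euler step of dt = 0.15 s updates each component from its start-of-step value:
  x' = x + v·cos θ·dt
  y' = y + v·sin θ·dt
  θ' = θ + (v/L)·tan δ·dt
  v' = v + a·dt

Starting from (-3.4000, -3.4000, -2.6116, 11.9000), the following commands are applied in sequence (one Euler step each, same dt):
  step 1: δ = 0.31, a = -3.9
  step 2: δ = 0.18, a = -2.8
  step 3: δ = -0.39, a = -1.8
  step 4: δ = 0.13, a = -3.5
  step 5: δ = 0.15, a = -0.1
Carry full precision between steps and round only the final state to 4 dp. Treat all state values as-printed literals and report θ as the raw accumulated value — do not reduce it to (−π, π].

after step 1 (δ=0.31, a=-3.9): (-4.940117, -4.302366, -2.443428, 11.315000)
after step 2 (δ=0.18, a=-2.8): (-6.240250, -5.393380, -2.352590, 10.895000)
after step 3 (δ=-0.39, a=-1.8): (-7.391667, -6.553126, -2.550169, 10.625000)
after step 4 (δ=0.13, a=-3.5): (-8.714715, -7.441711, -2.488886, 10.100000)
after step 5 (δ=0.15, a=-0.1): (-9.918296, -8.361830, -2.421542, 10.085000)

(-9.9183, -8.3618, -2.4215, 10.0850)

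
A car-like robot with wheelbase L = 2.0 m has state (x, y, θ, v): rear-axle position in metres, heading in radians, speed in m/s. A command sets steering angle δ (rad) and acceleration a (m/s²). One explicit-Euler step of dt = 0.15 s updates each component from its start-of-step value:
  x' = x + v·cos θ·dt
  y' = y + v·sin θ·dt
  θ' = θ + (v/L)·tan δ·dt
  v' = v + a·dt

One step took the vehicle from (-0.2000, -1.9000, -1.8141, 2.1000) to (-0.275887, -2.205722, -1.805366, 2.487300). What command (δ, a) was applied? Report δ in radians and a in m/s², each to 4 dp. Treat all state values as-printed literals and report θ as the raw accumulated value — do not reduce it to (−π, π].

a = (v'−v)/dt = (0.387300)/0.15 = 2.5820
Δθ = θ'−θ = 0.008734;  (v·dt/L) = 2.1000·0.15/2.0 = 0.157500
tan δ = Δθ·L/(v·dt) = 0.055454  →  δ = 0.0554

δ = 0.0554, a = 2.5820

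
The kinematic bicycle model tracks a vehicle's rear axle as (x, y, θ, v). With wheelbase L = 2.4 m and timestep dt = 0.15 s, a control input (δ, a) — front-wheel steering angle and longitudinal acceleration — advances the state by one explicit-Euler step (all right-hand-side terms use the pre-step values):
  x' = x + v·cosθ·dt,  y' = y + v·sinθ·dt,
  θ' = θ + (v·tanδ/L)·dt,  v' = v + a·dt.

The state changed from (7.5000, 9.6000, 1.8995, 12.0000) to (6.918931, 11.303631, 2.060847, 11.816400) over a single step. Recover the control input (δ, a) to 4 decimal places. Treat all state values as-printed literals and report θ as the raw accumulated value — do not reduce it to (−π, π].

a = (v'−v)/dt = (-0.183600)/0.15 = -1.2240
Δθ = θ'−θ = 0.161347;  (v·dt/L) = 12.0000·0.15/2.4 = 0.750000
tan δ = Δθ·L/(v·dt) = 0.215129  →  δ = 0.2119

δ = 0.2119, a = -1.2240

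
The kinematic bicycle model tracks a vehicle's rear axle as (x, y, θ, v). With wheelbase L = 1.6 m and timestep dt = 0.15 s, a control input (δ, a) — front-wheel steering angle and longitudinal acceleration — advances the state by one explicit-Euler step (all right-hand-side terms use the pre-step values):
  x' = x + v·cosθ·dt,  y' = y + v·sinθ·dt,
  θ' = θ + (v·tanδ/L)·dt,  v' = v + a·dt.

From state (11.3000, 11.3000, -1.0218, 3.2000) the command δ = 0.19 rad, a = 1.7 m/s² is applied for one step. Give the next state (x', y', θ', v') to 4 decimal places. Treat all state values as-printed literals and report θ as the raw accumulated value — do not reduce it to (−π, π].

(11.5505, 10.8905, -0.9641, 3.4550)

x' = 11.3000 + 3.2000·cos(-1.0218)·0.15 = 11.5505
y' = 11.3000 + 3.2000·sin(-1.0218)·0.15 = 10.8905
θ' = -1.0218 + (3.2000/1.6)·tan(0.19)·0.15 = -0.9641
v' = 3.2000 + 1.7000·0.15 = 3.4550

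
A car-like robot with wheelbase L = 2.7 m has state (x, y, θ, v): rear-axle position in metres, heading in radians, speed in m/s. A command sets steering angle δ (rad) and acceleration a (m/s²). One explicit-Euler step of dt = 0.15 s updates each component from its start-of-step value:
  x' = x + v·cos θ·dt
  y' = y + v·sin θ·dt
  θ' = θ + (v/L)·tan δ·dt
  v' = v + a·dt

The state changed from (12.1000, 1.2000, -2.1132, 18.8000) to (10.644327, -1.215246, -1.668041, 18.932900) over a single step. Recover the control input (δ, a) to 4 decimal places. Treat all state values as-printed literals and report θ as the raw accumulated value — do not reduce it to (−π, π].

a = (v'−v)/dt = (0.132900)/0.15 = 0.8860
Δθ = θ'−θ = 0.445159;  (v·dt/L) = 18.8000·0.15/2.7 = 1.044444
tan δ = Δθ·L/(v·dt) = 0.426216  →  δ = 0.4029

δ = 0.4029, a = 0.8860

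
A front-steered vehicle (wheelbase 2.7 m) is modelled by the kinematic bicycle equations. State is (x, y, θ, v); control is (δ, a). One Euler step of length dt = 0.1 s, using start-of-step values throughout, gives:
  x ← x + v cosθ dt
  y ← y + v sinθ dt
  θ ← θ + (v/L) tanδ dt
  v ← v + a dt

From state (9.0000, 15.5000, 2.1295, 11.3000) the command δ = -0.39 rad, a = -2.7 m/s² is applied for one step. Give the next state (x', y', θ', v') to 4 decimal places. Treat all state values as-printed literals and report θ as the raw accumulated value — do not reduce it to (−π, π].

(8.4010, 16.4582, 1.9575, 11.0300)

x' = 9.0000 + 11.3000·cos(2.1295)·0.1 = 8.4010
y' = 15.5000 + 11.3000·sin(2.1295)·0.1 = 16.4582
θ' = 2.1295 + (11.3000/2.7)·tan(-0.39)·0.1 = 1.9575
v' = 11.3000 − 2.7000·0.1 = 11.0300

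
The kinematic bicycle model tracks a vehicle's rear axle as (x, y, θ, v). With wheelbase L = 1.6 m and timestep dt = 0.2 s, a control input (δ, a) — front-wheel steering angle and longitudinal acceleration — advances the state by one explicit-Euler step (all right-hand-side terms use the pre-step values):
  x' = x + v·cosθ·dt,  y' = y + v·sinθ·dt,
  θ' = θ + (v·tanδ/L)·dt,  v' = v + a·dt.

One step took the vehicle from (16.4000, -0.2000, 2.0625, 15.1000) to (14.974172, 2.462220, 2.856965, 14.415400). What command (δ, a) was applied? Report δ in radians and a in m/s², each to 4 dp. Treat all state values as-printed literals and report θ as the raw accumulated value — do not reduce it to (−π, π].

a = (v'−v)/dt = (-0.684600)/0.2 = -3.4230
Δθ = θ'−θ = 0.794465;  (v·dt/L) = 15.1000·0.2/1.6 = 1.887500
tan δ = Δθ·L/(v·dt) = 0.420909  →  δ = 0.3984

δ = 0.3984, a = -3.4230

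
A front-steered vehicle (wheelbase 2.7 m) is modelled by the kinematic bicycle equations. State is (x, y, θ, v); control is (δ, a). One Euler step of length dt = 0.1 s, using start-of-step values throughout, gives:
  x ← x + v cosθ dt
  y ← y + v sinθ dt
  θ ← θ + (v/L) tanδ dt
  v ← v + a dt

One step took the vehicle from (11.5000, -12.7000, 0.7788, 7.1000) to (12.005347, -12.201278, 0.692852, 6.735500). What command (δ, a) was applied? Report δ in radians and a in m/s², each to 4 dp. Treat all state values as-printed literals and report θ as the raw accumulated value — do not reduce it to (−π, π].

δ = -0.3159, a = -3.6450

a = (v'−v)/dt = (-0.364500)/0.1 = -3.6450
Δθ = θ'−θ = -0.085948;  (v·dt/L) = 7.1000·0.1/2.7 = 0.262963
tan δ = Δθ·L/(v·dt) = -0.326845  →  δ = -0.3159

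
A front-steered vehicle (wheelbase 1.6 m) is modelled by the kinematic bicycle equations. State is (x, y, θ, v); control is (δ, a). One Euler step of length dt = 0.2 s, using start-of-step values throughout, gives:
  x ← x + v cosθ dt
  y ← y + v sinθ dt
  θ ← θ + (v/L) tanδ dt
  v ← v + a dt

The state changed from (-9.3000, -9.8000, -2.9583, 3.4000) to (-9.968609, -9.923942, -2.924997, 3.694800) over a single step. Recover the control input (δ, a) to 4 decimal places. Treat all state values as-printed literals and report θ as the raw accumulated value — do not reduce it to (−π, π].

a = (v'−v)/dt = (0.294800)/0.2 = 1.4740
Δθ = θ'−θ = 0.033303;  (v·dt/L) = 3.4000·0.2/1.6 = 0.425000
tan δ = Δθ·L/(v·dt) = 0.078360  →  δ = 0.0782

δ = 0.0782, a = 1.4740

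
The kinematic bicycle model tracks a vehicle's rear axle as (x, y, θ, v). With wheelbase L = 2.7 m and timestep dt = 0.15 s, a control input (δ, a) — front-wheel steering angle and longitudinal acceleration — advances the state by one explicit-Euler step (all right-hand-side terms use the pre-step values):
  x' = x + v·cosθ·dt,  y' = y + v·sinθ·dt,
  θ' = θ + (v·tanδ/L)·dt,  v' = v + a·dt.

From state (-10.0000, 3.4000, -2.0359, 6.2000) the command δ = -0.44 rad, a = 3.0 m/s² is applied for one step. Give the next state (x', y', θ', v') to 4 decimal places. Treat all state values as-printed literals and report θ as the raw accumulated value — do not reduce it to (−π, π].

x' = -10.0000 + 6.2000·cos(-2.0359)·0.15 = -10.4171
y' = 3.4000 + 6.2000·sin(-2.0359)·0.15 = 2.5688
θ' = -2.0359 + (6.2000/2.7)·tan(-0.44)·0.15 = -2.1981
v' = 6.2000 + 3.0000·0.15 = 6.6500

(-10.4171, 2.5688, -2.1981, 6.6500)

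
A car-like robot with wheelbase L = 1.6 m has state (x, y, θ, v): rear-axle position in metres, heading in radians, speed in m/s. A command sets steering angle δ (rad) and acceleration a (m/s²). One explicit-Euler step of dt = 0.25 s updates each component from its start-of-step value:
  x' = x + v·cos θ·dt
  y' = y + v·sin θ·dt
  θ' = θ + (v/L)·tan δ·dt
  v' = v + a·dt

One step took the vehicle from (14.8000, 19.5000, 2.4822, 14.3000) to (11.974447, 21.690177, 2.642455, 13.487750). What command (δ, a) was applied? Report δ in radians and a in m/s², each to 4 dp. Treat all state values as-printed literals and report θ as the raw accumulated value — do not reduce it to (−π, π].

a = (v'−v)/dt = (-0.812250)/0.25 = -3.2490
Δθ = θ'−θ = 0.160255;  (v·dt/L) = 14.3000·0.25/1.6 = 2.234375
tan δ = Δθ·L/(v·dt) = 0.071723  →  δ = 0.0716

δ = 0.0716, a = -3.2490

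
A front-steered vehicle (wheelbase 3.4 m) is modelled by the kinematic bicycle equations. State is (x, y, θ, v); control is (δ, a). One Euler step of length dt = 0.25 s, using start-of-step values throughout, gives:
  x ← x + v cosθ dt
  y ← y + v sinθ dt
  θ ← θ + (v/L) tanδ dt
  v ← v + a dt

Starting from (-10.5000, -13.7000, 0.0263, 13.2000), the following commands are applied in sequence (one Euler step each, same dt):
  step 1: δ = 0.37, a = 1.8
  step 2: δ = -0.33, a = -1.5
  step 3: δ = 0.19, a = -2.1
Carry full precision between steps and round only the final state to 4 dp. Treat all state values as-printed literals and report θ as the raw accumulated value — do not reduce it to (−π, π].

after step 1 (δ=0.37, a=1.8): (-7.201141, -13.613220, 0.402755, 13.650000)
after step 2 (δ=-0.33, a=-1.5): (-4.061694, -12.275674, 0.058971, 13.275000)
after step 3 (δ=0.19, a=-2.1): (-0.748713, -12.080077, 0.246695, 12.750000)

(-0.7487, -12.0801, 0.2467, 12.7500)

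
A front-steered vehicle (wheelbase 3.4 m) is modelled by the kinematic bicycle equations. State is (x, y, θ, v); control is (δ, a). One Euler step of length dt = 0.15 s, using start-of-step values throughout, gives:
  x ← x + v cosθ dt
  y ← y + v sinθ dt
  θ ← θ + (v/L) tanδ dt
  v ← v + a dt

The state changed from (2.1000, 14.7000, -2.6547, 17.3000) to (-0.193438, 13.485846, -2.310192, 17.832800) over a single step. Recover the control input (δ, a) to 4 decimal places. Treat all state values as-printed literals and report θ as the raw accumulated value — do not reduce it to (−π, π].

δ = 0.4240, a = 3.5520

a = (v'−v)/dt = (0.532800)/0.15 = 3.5520
Δθ = θ'−θ = 0.344508;  (v·dt/L) = 17.3000·0.15/3.4 = 0.763235
tan δ = Δθ·L/(v·dt) = 0.451378  →  δ = 0.4240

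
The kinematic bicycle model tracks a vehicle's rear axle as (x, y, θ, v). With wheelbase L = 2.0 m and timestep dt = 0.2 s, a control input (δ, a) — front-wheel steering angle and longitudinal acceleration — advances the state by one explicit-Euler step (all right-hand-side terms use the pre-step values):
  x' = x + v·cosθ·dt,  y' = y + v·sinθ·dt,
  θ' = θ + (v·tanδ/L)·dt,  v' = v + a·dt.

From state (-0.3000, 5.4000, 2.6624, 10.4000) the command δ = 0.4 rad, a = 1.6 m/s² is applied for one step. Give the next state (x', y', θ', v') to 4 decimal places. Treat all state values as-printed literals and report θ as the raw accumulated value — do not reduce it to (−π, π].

x' = -0.3000 + 10.4000·cos(2.6624)·0.2 = -2.1457
y' = 5.4000 + 10.4000·sin(2.6624)·0.2 = 6.3590
θ' = 2.6624 + (10.4000/2.0)·tan(0.4)·0.2 = 3.1021
v' = 10.4000 + 1.6000·0.2 = 10.7200

(-2.1457, 6.3590, 3.1021, 10.7200)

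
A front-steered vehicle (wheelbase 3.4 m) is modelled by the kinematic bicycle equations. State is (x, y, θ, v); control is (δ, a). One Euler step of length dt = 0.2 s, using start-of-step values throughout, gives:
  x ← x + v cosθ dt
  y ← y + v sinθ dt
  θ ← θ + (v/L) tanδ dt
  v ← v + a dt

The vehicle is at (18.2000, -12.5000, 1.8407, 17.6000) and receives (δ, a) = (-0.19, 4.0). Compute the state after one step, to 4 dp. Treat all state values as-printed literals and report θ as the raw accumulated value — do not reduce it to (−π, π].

(17.2614, -9.1074, 1.6416, 18.4000)

x' = 18.2000 + 17.6000·cos(1.8407)·0.2 = 17.2614
y' = -12.5000 + 17.6000·sin(1.8407)·0.2 = -9.1074
θ' = 1.8407 + (17.6000/3.4)·tan(-0.19)·0.2 = 1.6416
v' = 17.6000 + 4.0000·0.2 = 18.4000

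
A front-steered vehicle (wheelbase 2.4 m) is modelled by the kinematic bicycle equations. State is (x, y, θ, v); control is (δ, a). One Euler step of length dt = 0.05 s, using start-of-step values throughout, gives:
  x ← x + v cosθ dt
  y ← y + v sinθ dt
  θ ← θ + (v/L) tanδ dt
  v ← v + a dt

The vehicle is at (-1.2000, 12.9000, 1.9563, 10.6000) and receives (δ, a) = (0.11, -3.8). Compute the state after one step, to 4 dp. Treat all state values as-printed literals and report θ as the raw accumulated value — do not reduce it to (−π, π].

x' = -1.2000 + 10.6000·cos(1.9563)·0.05 = -1.3993
y' = 12.9000 + 10.6000·sin(1.9563)·0.05 = 13.3911
θ' = 1.9563 + (10.6000/2.4)·tan(0.11)·0.05 = 1.9807
v' = 10.6000 − 3.8000·0.05 = 10.4100

(-1.3993, 13.3911, 1.9807, 10.4100)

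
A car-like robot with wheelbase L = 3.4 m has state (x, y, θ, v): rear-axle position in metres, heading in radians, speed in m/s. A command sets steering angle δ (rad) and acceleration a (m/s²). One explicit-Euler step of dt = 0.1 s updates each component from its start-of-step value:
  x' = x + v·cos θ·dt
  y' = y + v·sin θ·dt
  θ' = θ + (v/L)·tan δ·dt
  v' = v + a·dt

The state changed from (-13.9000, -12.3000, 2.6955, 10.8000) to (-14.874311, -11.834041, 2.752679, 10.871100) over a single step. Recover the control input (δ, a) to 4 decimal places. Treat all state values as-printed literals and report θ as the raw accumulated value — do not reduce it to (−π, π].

δ = 0.1781, a = 0.7110

a = (v'−v)/dt = (0.071100)/0.1 = 0.7110
Δθ = θ'−θ = 0.057179;  (v·dt/L) = 10.8000·0.1/3.4 = 0.317647
tan δ = Δθ·L/(v·dt) = 0.180008  →  δ = 0.1781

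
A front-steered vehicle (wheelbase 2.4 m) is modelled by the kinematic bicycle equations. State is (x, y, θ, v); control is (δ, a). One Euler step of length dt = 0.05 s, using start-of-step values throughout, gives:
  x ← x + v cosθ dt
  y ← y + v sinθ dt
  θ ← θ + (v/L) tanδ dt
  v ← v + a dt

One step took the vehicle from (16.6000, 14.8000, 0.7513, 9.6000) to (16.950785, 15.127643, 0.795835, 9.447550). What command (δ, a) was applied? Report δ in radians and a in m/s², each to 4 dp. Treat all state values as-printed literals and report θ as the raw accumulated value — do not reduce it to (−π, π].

δ = 0.2191, a = -3.0490

a = (v'−v)/dt = (-0.152450)/0.05 = -3.0490
Δθ = θ'−θ = 0.044535;  (v·dt/L) = 9.6000·0.05/2.4 = 0.200000
tan δ = Δθ·L/(v·dt) = 0.222675  →  δ = 0.2191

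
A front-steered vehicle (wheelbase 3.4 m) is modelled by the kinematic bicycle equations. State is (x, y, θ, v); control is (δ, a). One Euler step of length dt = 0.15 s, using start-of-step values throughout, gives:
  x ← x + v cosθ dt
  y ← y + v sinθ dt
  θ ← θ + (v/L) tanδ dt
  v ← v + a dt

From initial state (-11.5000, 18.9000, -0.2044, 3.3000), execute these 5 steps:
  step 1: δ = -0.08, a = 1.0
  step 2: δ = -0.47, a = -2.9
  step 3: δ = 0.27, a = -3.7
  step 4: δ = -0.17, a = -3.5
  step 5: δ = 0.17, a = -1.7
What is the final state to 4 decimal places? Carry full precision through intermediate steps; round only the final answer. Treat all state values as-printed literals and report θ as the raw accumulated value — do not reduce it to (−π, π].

(-9.4407, 18.3853, -0.2606, 1.6800)

after step 1 (δ=-0.08, a=1.0): (-11.015304, 18.799525, -0.216072, 3.450000)
after step 2 (δ=-0.47, a=-2.9): (-10.509838, 18.688576, -0.293387, 3.015000)
after step 3 (δ=0.27, a=-3.7): (-10.076913, 18.557787, -0.256574, 2.460000)
after step 4 (δ=-0.17, a=-3.5): (-9.719992, 18.464146, -0.275204, 1.935000)
after step 5 (δ=0.17, a=-1.7): (-9.440664, 18.385273, -0.260550, 1.680000)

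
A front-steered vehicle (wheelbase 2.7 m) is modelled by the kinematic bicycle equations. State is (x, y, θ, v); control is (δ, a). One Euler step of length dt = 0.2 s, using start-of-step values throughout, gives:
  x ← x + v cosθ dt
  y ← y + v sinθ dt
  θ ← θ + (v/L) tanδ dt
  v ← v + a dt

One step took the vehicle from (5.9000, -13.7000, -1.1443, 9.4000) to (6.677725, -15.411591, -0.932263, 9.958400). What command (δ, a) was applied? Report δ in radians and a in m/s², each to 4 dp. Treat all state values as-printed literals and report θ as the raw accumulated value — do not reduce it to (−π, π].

δ = 0.2956, a = 2.7920

a = (v'−v)/dt = (0.558400)/0.2 = 2.7920
Δθ = θ'−θ = 0.212037;  (v·dt/L) = 9.4000·0.2/2.7 = 0.696296
tan δ = Δθ·L/(v·dt) = 0.304521  →  δ = 0.2956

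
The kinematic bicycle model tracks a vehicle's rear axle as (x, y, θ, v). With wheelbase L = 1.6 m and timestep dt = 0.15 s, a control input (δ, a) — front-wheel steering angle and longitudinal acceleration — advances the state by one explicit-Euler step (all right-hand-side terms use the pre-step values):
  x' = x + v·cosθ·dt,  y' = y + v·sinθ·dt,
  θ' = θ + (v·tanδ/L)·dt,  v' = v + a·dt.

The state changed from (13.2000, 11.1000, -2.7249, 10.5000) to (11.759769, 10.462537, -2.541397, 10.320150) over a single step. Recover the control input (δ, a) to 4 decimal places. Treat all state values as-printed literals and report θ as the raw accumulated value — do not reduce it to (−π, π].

δ = 0.1843, a = -1.1990

a = (v'−v)/dt = (-0.179850)/0.15 = -1.1990
Δθ = θ'−θ = 0.183503;  (v·dt/L) = 10.5000·0.15/1.6 = 0.984375
tan δ = Δθ·L/(v·dt) = 0.186416  →  δ = 0.1843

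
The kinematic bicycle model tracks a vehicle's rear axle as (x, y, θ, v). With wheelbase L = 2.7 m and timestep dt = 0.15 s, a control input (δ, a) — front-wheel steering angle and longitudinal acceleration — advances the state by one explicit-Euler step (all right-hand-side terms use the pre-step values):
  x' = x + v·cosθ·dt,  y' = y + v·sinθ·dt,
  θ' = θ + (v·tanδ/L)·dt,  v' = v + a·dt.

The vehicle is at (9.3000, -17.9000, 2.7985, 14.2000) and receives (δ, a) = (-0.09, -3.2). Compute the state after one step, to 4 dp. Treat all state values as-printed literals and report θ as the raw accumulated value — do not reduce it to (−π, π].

x' = 9.3000 + 14.2000·cos(2.7985)·0.15 = 7.2941
y' = -17.9000 + 14.2000·sin(2.7985)·0.15 = -17.1835
θ' = 2.7985 + (14.2000/2.7)·tan(-0.09)·0.15 = 2.7273
v' = 14.2000 − 3.2000·0.15 = 13.7200

(7.2941, -17.1835, 2.7273, 13.7200)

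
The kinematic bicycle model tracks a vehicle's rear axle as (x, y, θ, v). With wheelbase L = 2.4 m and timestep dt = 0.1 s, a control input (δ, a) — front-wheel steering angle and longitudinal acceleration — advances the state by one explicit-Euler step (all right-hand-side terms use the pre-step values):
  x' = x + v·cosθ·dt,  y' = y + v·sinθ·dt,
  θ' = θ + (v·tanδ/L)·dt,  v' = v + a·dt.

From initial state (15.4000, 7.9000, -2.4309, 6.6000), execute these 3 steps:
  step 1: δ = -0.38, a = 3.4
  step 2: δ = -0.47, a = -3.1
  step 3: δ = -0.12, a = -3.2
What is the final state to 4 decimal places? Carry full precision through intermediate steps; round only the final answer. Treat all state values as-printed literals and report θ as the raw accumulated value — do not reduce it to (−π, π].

(13.7315, 6.7863, -2.7209, 6.3100)

after step 1 (δ=-0.38, a=3.4): (14.899779, 7.469443, -2.540738, 6.940000)
after step 2 (δ=-0.47, a=-3.1): (14.327331, 7.077092, -2.687625, 6.630000)
after step 3 (δ=-0.12, a=-3.2): (13.731484, 6.786344, -2.720935, 6.310000)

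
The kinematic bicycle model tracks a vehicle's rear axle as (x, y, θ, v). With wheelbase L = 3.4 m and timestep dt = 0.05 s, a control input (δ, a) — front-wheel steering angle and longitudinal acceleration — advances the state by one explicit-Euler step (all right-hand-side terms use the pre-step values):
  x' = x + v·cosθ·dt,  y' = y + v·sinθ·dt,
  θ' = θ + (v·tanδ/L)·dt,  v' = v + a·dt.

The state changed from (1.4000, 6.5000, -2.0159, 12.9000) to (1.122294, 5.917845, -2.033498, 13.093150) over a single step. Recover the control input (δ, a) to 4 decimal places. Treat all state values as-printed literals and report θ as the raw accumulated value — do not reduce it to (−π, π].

δ = -0.0925, a = 3.8630

a = (v'−v)/dt = (0.193150)/0.05 = 3.8630
Δθ = θ'−θ = -0.017598;  (v·dt/L) = 12.9000·0.05/3.4 = 0.189706
tan δ = Δθ·L/(v·dt) = -0.092765  →  δ = -0.0925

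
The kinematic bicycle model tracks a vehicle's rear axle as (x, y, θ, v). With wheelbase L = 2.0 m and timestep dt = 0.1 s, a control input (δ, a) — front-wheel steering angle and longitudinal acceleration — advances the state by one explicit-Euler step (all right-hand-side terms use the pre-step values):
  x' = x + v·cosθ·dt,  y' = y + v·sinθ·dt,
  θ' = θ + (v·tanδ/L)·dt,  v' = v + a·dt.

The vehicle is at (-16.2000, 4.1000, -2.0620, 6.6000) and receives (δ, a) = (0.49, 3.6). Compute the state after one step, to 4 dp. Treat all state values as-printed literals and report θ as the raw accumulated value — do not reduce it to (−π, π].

x' = -16.2000 + 6.6000·cos(-2.0620)·0.1 = -16.5113
y' = 4.1000 + 6.6000·sin(-2.0620)·0.1 = 3.5180
θ' = -2.0620 + (6.6000/2.0)·tan(0.49)·0.1 = -1.8860
v' = 6.6000 + 3.6000·0.1 = 6.9600

(-16.5113, 3.5180, -1.8860, 6.9600)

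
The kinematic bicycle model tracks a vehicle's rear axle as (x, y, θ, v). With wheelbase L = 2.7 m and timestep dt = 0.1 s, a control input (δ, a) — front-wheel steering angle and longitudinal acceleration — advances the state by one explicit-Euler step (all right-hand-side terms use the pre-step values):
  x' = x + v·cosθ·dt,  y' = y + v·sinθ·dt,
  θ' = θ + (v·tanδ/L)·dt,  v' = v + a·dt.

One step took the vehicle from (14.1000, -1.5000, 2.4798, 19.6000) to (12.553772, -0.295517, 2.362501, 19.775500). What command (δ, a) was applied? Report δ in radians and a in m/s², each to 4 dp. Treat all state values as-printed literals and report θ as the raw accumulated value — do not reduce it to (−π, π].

a = (v'−v)/dt = (0.175500)/0.1 = 1.7550
Δθ = θ'−θ = -0.117299;  (v·dt/L) = 19.6000·0.1/2.7 = 0.725926
tan δ = Δθ·L/(v·dt) = -0.161585  →  δ = -0.1602

δ = -0.1602, a = 1.7550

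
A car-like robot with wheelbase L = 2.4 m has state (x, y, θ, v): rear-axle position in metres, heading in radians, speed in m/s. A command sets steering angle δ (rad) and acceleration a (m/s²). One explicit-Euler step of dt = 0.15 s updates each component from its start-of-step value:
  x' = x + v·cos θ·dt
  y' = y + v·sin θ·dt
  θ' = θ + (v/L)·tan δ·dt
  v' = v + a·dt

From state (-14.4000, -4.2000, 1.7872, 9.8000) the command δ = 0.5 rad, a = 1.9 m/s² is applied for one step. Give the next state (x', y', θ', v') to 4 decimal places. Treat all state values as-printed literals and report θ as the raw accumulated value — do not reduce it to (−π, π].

x' = -14.4000 + 9.8000·cos(1.7872)·0.15 = -14.7156
y' = -4.2000 + 9.8000·sin(1.7872)·0.15 = -2.7643
θ' = 1.7872 + (9.8000/2.4)·tan(0.5)·0.15 = 2.1218
v' = 9.8000 + 1.9000·0.15 = 10.0850

(-14.7156, -2.7643, 2.1218, 10.0850)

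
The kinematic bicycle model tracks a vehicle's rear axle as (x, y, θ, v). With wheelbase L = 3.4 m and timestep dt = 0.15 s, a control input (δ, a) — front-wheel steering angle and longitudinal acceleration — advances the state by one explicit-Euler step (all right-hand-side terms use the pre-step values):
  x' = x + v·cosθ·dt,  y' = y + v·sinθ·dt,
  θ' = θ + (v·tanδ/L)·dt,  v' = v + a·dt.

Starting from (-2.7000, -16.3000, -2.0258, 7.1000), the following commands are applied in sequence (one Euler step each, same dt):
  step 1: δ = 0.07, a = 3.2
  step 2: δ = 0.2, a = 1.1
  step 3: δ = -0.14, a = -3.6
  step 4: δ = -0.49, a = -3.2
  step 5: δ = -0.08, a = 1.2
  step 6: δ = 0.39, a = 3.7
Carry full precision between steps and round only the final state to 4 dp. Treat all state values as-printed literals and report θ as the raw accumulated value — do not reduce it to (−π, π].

(-5.6402, -22.0565, -2.0523, 7.4600)

after step 1 (δ=0.07, a=3.2): (-3.168031, -17.256646, -2.003838, 7.580000)
after step 2 (δ=0.2, a=1.1): (-3.645154, -18.288694, -1.936049, 7.745000)
after step 3 (δ=-0.14, a=-3.6): (-4.060114, -19.373807, -1.984201, 7.205000)
after step 4 (δ=-0.49, a=-3.2): (-4.494283, -20.363513, -2.153748, 6.725000)
after step 5 (δ=-0.08, a=1.2): (-5.049590, -21.205660, -2.177534, 6.905000)
after step 6 (δ=0.39, a=3.7): (-5.640164, -22.056542, -2.052313, 7.460000)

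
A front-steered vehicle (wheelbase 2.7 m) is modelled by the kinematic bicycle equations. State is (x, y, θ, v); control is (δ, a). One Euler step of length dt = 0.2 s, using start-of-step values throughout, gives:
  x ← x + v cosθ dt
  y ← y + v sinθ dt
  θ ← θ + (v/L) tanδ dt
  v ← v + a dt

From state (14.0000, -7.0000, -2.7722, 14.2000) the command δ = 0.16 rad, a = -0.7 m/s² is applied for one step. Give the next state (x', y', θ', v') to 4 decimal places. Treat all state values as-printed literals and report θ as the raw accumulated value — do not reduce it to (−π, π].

(11.3516, -8.0254, -2.6025, 14.0600)

x' = 14.0000 + 14.2000·cos(-2.7722)·0.2 = 11.3516
y' = -7.0000 + 14.2000·sin(-2.7722)·0.2 = -8.0254
θ' = -2.7722 + (14.2000/2.7)·tan(0.16)·0.2 = -2.6025
v' = 14.2000 − 0.7000·0.2 = 14.0600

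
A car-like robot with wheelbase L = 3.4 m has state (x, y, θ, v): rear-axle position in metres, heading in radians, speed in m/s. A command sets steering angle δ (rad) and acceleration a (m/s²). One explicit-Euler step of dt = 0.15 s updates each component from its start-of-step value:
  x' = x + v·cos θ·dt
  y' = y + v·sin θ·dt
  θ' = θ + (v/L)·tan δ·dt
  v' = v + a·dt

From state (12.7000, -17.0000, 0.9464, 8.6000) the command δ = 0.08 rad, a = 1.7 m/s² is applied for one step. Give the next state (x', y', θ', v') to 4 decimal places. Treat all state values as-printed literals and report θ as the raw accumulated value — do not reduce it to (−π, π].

x' = 12.7000 + 8.6000·cos(0.9464)·0.15 = 13.4541
y' = -17.0000 + 8.6000·sin(0.9464)·0.15 = -15.9534
θ' = 0.9464 + (8.6000/3.4)·tan(0.08)·0.15 = 0.9768
v' = 8.6000 + 1.7000·0.15 = 8.8550

(13.4541, -15.9534, 0.9768, 8.8550)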